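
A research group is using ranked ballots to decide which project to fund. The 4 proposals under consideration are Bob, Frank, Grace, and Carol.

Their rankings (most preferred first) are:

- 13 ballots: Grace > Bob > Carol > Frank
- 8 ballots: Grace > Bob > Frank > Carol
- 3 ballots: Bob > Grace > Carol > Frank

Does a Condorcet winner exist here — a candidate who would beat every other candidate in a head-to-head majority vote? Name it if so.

Head-to-head results (24 voters total):
Bob vs Frank: Bob wins 24–0.
Bob vs Grace: Grace wins 21–3.
Bob vs Carol: Bob wins 24–0.
Frank vs Grace: Grace wins 24–0.
Frank vs Carol: Carol wins 16–8.
Grace vs Carol: Grace wins 24–0.
Grace beats each rival — Bob (21–3), Frank (24–0), Carol (24–0) — so Grace is the Condorcet winner.

Grace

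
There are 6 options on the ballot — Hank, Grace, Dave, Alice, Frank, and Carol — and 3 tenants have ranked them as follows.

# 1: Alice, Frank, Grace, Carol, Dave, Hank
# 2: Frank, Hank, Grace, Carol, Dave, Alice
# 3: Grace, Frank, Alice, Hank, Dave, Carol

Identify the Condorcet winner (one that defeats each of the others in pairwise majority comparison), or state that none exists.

Frank

Head-to-head results (3 voters total):
Hank vs Grace: Grace wins 2–1.
Hank vs Dave: Hank wins 2–1.
Hank vs Alice: Alice wins 2–1.
Hank vs Frank: Frank wins 3–0.
Hank vs Carol: Hank wins 2–1.
Grace vs Dave: Grace wins 3–0.
Grace vs Alice: Grace wins 2–1.
Grace vs Frank: Frank wins 2–1.
Grace vs Carol: Grace wins 3–0.
Dave vs Alice: Alice wins 2–1.
Dave vs Frank: Frank wins 3–0.
Dave vs Carol: Carol wins 2–1.
Alice vs Frank: Frank wins 2–1.
Alice vs Carol: Alice wins 2–1.
Frank vs Carol: Frank wins 3–0.
Frank beats each rival — Hank (3–0), Grace (2–1), Dave (3–0), Alice (2–1), Carol (3–0) — so Frank is the Condorcet winner.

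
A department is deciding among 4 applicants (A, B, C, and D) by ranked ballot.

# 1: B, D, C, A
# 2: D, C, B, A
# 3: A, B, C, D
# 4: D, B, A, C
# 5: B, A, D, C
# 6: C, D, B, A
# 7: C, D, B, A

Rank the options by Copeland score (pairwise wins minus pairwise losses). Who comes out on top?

D

Pairwise results:
  A vs B: B wins 6–1.
  A vs C: C wins 4–3.
  A vs D: D wins 5–2.
  B vs C: B wins 4–3.
  B vs D: D wins 4–3.
  C vs D: D wins 4–3.
Copeland scores (wins − losses):
  A: 0 − 3 = -3
  B: 2 − 1 = 1
  C: 1 − 2 = -1
  D: 3 − 0 = 3
D has the best Copeland score.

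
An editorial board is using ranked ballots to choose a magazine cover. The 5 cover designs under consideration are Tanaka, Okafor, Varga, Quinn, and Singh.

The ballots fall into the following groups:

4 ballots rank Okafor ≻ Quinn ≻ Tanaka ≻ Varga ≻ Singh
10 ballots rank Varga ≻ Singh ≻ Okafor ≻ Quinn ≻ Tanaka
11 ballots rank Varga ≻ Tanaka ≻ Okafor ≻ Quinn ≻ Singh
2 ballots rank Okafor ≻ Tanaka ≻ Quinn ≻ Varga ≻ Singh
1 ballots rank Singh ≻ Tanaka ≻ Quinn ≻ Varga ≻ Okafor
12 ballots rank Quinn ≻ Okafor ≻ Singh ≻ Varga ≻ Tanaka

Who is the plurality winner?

Varga

First-place vote totals:
  Tanaka: 0
  Okafor: 6
  Varga: 21
  Quinn: 12
  Singh: 1
Varga has the most first-place votes.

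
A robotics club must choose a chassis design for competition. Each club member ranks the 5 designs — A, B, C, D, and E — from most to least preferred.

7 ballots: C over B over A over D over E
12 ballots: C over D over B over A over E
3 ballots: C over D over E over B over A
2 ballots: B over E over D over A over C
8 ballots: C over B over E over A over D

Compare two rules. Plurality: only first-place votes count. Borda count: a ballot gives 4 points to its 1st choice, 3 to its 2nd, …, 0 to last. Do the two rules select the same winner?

Plurality first-place counts: A 0, B 2, C 30, D 0, E 0 → C.
Borda totals: A 36, B 80, C 120, D 56, E 28 → C.
The two rules agree on C.

Yes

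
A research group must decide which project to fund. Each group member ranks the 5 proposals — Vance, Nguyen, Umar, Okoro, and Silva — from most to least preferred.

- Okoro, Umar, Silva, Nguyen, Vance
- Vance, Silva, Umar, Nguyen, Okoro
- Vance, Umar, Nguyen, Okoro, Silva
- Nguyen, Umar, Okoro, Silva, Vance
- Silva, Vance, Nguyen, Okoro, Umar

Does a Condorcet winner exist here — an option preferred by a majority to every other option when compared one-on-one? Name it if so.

Head-to-head results (5 voters total):
Vance vs Nguyen: Vance wins 3–2.
Vance vs Umar: Vance wins 3–2.
Vance vs Okoro: Vance wins 3–2.
Vance vs Silva: Silva wins 3–2.
Nguyen vs Umar: Umar wins 3–2.
Nguyen vs Okoro: Nguyen wins 4–1.
Nguyen vs Silva: Silva wins 3–2.
Umar vs Okoro: Umar wins 3–2.
Umar vs Silva: Umar wins 3–2.
Okoro vs Silva: Okoro wins 3–2.
No candidate beats all others: Vance beats Umar beats Silva beats Vance, a majority cycle.

No Condorcet winner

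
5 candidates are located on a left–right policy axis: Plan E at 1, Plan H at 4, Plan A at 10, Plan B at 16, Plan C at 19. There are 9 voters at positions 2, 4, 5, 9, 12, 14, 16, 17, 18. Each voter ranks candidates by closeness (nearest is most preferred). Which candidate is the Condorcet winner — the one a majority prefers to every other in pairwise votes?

With single-peaked preferences on a line, the Condorcet winner is the candidate closest to the median voter.
The median voter (position 12) is closest to Plan A at 10.
Check: Plan A vs Plan H — voters closer to Plan A: 6 of 9.

Plan A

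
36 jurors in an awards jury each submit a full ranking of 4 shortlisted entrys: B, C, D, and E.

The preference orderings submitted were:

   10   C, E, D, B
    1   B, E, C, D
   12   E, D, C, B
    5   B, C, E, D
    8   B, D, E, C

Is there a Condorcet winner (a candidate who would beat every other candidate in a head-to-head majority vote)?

Yes

Head-to-head results (36 voters total):
B vs C: C wins 22–14.
B vs D: D wins 22–14.
B vs E: E wins 22–14.
C vs D: D wins 20–16.
C vs E: E wins 21–15.
D vs E: E wins 28–8.
E beats each rival — B (22–14), C (21–15), D (28–8) — so E is the Condorcet winner.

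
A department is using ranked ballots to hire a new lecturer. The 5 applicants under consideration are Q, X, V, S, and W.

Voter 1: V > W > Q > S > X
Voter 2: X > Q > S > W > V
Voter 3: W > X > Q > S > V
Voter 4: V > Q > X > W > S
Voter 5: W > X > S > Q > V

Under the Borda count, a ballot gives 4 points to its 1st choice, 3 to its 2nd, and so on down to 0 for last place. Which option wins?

Borda scores:
  Q: 2 + 3 + 2 + 3 + 1 = 11
  X: 0 + 4 + 3 + 2 + 3 = 12
  V: 4 + 0 + 0 + 4 + 0 = 8
  S: 1 + 2 + 1 + 0 + 2 = 6
  W: 3 + 1 + 4 + 1 + 4 = 13
W has the highest total.

W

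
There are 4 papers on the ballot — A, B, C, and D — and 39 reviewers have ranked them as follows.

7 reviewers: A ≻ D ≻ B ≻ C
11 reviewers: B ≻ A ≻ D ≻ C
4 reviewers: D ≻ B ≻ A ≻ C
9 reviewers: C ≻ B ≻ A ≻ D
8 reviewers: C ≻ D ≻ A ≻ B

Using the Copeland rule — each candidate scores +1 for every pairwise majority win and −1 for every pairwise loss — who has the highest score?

B

Pairwise results:
  A vs B: B wins 24–15.
  A vs C: A wins 22–17.
  A vs D: A wins 27–12.
  B vs C: B wins 22–17.
  B vs D: B wins 20–19.
  C vs D: D wins 22–17.
Copeland scores (wins − losses):
  A: 2 − 1 = 1
  B: 3 − 0 = 3
  C: 0 − 3 = -3
  D: 1 − 2 = -1
B has the best Copeland score.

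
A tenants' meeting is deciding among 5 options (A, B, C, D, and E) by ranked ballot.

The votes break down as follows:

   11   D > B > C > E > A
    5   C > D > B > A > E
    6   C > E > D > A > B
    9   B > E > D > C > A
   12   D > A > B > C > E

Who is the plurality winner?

First-place vote totals:
  A: 0
  B: 9
  C: 11
  D: 23
  E: 0
D has the most first-place votes.

D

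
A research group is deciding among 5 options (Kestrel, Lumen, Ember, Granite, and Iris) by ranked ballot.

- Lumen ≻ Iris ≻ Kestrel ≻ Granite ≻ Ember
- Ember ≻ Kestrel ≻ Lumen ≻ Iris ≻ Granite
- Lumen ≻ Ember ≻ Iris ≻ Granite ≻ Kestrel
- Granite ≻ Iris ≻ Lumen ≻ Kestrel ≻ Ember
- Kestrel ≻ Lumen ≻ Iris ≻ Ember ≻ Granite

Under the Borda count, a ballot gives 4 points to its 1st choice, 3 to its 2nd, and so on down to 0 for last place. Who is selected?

Borda scores:
  Kestrel: 2 + 3 + 0 + 1 + 4 = 10
  Lumen: 4 + 2 + 4 + 2 + 3 = 15
  Ember: 0 + 4 + 3 + 0 + 1 = 8
  Granite: 1 + 0 + 1 + 4 + 0 = 6
  Iris: 3 + 1 + 2 + 3 + 2 = 11
Lumen has the highest total.

Lumen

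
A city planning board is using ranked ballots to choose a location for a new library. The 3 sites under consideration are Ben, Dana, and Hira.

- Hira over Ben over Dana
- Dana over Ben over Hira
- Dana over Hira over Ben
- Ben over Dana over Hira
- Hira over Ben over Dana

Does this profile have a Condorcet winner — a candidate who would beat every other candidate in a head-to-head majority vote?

No

Head-to-head results (5 voters total):
Ben vs Dana: Ben wins 3–2.
Ben vs Hira: Hira wins 3–2.
Dana vs Hira: Dana wins 3–2.
No candidate beats all others: Ben beats Dana beats Hira beats Ben, a majority cycle.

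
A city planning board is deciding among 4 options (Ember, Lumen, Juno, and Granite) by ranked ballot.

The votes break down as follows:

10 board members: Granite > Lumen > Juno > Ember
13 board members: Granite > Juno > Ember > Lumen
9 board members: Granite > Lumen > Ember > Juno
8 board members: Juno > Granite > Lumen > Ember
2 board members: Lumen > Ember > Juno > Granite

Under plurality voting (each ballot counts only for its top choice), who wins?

First-place vote totals:
  Ember: 0
  Lumen: 2
  Juno: 8
  Granite: 32
Granite has the most first-place votes.

Granite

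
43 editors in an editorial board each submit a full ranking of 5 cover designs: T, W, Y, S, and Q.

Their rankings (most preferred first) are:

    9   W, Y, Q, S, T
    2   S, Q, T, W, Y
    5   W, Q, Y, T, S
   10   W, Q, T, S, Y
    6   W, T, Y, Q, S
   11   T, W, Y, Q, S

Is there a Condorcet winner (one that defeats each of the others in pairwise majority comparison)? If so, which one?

W

Head-to-head results (43 voters total):
T vs W: W wins 30–13.
T vs Y: T wins 29–14.
T vs S: T wins 32–11.
T vs Q: Q wins 26–17.
W vs Y: W wins 43–0.
W vs S: W wins 41–2.
W vs Q: W wins 41–2.
Y vs S: Y wins 31–12.
Y vs Q: Y wins 26–17.
S vs Q: Q wins 41–2.
W beats each rival — T (30–13), Y (43–0), S (41–2), Q (41–2) — so W is the Condorcet winner.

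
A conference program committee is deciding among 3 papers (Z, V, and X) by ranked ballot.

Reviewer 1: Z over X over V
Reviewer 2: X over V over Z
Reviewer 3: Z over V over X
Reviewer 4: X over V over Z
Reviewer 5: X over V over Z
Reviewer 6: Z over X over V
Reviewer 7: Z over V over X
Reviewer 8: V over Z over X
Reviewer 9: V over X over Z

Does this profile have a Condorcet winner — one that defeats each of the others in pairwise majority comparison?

Head-to-head results (9 voters total):
Z vs V: V wins 5–4.
Z vs X: Z wins 5–4.
V vs X: X wins 5–4.
No candidate beats all others: Z beats X beats V beats Z, a majority cycle.

No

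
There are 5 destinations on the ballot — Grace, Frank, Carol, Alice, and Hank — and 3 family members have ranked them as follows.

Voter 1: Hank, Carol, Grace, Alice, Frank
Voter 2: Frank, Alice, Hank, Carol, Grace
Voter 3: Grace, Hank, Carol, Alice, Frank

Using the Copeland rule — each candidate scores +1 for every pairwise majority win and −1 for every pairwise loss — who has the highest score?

Hank

Pairwise results:
  Grace vs Frank: Grace wins 2–1.
  Grace vs Carol: Carol wins 2–1.
  Grace vs Alice: Grace wins 2–1.
  Grace vs Hank: Hank wins 2–1.
  Frank vs Carol: Carol wins 2–1.
  Frank vs Alice: Alice wins 2–1.
  Frank vs Hank: Hank wins 2–1.
  Carol vs Alice: Carol wins 2–1.
  Carol vs Hank: Hank wins 3–0.
  Alice vs Hank: Hank wins 2–1.
Copeland scores (wins − losses):
  Grace: 2 − 2 = 0
  Frank: 0 − 4 = -4
  Carol: 3 − 1 = 2
  Alice: 1 − 3 = -2
  Hank: 4 − 0 = 4
Hank has the best Copeland score.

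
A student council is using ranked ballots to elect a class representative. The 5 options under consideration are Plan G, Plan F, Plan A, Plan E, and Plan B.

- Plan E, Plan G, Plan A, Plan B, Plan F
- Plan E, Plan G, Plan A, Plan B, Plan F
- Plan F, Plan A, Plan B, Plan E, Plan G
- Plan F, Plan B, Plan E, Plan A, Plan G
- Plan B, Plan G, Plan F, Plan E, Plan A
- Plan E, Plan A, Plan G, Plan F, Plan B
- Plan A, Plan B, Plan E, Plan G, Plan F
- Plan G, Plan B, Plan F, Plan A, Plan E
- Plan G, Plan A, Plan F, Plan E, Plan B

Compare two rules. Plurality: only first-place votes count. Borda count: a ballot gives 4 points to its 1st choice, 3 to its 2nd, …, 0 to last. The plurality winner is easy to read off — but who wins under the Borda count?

Plurality first-place counts: Plan G 2, Plan F 2, Plan A 1, Plan E 3, Plan B 1 → Plan E.
Borda totals: Plan G 20, Plan F 15, Plan A 19, Plan E 19, Plan B 17 → Plan G.

Plan G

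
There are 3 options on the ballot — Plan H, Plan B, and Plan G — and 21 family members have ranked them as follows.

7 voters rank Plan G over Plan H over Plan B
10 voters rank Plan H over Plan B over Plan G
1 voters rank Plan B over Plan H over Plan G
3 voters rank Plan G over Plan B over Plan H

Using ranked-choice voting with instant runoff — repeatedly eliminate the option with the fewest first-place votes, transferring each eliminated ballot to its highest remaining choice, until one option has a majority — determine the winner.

Round 1: Plan H 10, Plan G 10, Plan B 1. Plan B has the fewest and is eliminated.
Round 2: Plan H 11, Plan G 10. Plan H has a majority.

Plan H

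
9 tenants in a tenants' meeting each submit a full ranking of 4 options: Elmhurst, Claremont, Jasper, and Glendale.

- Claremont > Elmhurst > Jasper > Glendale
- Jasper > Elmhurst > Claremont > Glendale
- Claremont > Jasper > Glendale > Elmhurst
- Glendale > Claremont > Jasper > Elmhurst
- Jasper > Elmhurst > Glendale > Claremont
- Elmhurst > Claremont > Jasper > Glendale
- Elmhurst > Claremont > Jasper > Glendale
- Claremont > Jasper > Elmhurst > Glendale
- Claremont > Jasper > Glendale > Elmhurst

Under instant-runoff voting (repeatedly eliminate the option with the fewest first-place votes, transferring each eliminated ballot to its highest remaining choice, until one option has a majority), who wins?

Claremont

Round 1: Claremont 4, Elmhurst 2, Jasper 2, Glendale 1. Glendale has the fewest and is eliminated.
Round 2: Claremont 5, Elmhurst 2, Jasper 2. Claremont has a majority.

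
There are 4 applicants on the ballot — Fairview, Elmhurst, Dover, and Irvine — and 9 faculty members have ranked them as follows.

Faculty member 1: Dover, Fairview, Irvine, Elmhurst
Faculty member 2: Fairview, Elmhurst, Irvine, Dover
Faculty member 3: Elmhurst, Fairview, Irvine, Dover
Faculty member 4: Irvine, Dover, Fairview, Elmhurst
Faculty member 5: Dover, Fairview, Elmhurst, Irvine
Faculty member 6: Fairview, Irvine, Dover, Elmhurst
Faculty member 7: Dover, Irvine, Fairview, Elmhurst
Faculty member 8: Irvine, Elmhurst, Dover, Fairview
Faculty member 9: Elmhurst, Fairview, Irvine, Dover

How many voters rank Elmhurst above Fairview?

3

Ballots ranking Elmhurst above Fairview: 3.
Ballots ranking Fairview above Elmhurst: 6.
So 3 of 9 voters prefer Elmhurst to Fairview.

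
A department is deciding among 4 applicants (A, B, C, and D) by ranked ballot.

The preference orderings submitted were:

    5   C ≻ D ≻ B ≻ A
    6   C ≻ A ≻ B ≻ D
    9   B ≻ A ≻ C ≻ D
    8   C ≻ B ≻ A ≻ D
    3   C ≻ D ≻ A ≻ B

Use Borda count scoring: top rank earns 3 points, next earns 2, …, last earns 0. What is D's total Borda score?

Borda scores:
  A: 5·0 + 6·2 + 9·2 + 8·1 + 3·1 = 41
  B: 5·1 + 6·1 + 9·3 + 8·2 + 3·0 = 54
  C: 5·3 + 6·3 + 9·1 + 8·3 + 3·3 = 75
  D: 5·2 + 6·0 + 9·0 + 8·0 + 3·2 = 16

16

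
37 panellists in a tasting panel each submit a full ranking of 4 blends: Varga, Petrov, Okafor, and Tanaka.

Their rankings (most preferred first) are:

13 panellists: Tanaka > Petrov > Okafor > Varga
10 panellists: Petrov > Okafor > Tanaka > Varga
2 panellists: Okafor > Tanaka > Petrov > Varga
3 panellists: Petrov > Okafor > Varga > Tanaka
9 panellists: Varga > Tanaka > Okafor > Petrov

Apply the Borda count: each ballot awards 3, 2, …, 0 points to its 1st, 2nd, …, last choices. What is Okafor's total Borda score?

54

Borda scores:
  Varga: 13·0 + 10·0 + 2·0 + 3·1 + 9·3 = 30
  Petrov: 13·2 + 10·3 + 2·1 + 3·3 + 9·0 = 67
  Okafor: 13·1 + 10·2 + 2·3 + 3·2 + 9·1 = 54
  Tanaka: 13·3 + 10·1 + 2·2 + 3·0 + 9·2 = 71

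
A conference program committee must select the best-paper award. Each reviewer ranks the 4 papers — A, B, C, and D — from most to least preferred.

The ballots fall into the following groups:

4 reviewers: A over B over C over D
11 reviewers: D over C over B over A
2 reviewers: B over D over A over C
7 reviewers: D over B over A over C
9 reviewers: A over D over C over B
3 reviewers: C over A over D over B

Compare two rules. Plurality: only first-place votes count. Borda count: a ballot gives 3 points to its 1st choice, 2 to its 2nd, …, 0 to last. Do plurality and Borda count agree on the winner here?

Yes

Plurality first-place counts: A 13, B 2, C 3, D 18 → D.
Borda totals: A 54, B 39, C 44, D 79 → D.
The two rules agree on D.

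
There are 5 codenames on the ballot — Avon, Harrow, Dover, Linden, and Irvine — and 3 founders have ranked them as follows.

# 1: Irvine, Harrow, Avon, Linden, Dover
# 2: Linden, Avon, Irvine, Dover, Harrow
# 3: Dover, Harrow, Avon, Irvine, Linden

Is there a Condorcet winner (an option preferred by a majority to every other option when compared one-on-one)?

Head-to-head results (3 voters total):
Avon vs Harrow: Harrow wins 2–1.
Avon vs Dover: Avon wins 2–1.
Avon vs Linden: Avon wins 2–1.
Avon vs Irvine: Avon wins 2–1.
Harrow vs Dover: Dover wins 2–1.
Harrow vs Linden: Harrow wins 2–1.
Harrow vs Irvine: Irvine wins 2–1.
Dover vs Linden: Linden wins 2–1.
Dover vs Irvine: Irvine wins 2–1.
Linden vs Irvine: Irvine wins 2–1.
No candidate beats all others: Avon beats Dover beats Harrow beats Avon, a majority cycle.

No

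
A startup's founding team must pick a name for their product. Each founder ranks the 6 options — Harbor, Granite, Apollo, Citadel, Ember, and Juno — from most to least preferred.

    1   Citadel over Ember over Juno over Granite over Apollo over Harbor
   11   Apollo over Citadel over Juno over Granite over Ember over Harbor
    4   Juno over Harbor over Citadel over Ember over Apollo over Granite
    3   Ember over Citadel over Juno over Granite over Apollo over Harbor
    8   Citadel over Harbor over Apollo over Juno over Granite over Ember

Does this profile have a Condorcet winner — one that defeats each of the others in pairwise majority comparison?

Head-to-head results (27 voters total):
Harbor vs Granite: Granite wins 15–12.
Harbor vs Apollo: Apollo wins 15–12.
Harbor vs Citadel: Citadel wins 23–4.
Harbor vs Ember: Ember wins 15–12.
Harbor vs Juno: Juno wins 19–8.
Granite vs Apollo: Apollo wins 23–4.
Granite vs Citadel: Citadel wins 27–0.
Granite vs Ember: Granite wins 19–8.
Granite vs Juno: Juno wins 27–0.
Apollo vs Citadel: Citadel wins 16–11.
Apollo vs Ember: Apollo wins 19–8.
Apollo vs Juno: Apollo wins 19–8.
Citadel vs Ember: Citadel wins 24–3.
Citadel vs Juno: Citadel wins 23–4.
Ember vs Juno: Juno wins 23–4.
Citadel beats each rival — Harbor (23–4), Granite (27–0), Apollo (16–11), Ember (24–3), Juno (23–4) — so Citadel is the Condorcet winner.

Yes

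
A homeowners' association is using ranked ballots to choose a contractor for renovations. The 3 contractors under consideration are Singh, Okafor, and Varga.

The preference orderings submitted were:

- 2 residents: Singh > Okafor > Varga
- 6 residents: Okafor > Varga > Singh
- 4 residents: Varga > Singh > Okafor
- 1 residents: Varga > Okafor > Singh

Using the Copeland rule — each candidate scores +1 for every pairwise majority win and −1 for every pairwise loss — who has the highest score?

Pairwise results:
  Singh vs Okafor: Okafor wins 7–6.
  Singh vs Varga: Varga wins 11–2.
  Okafor vs Varga: Okafor wins 8–5.
Copeland scores (wins − losses):
  Singh: 0 − 2 = -2
  Okafor: 2 − 0 = 2
  Varga: 1 − 1 = 0
Okafor has the best Copeland score.

Okafor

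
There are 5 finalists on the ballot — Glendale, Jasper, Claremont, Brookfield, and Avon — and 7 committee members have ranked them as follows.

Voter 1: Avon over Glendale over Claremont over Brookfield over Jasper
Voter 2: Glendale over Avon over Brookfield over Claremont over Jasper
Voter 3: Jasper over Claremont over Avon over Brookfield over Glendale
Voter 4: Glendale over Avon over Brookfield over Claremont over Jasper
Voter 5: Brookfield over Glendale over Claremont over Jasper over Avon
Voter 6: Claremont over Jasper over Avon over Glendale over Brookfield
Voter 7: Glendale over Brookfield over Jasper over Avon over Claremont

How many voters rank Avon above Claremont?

4

Ballots ranking Avon above Claremont: 4.
Ballots ranking Claremont above Avon: 3.
So 4 of 7 voters prefer Avon to Claremont.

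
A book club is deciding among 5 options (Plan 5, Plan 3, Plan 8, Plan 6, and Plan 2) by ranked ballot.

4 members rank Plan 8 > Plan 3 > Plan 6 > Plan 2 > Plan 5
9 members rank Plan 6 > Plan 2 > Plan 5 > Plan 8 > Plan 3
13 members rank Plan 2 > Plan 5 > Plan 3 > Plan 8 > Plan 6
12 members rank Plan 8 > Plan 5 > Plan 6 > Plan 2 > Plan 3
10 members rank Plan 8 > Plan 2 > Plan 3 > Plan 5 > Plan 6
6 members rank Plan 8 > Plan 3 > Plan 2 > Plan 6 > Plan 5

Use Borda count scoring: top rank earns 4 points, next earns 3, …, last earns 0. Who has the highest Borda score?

Plan 8

Borda scores:
  Plan 5: 4·0 + 9·2 + 13·3 + 12·3 + 10·1 + 6·0 = 103
  Plan 3: 4·3 + 9·0 + 13·2 + 12·0 + 10·2 + 6·3 = 76
  Plan 8: 4·4 + 9·1 + 13·1 + 12·4 + 10·4 + 6·4 = 150
  Plan 6: 4·2 + 9·4 + 13·0 + 12·2 + 10·0 + 6·1 = 74
  Plan 2: 4·1 + 9·3 + 13·4 + 12·1 + 10·3 + 6·2 = 137
Plan 8 has the highest total.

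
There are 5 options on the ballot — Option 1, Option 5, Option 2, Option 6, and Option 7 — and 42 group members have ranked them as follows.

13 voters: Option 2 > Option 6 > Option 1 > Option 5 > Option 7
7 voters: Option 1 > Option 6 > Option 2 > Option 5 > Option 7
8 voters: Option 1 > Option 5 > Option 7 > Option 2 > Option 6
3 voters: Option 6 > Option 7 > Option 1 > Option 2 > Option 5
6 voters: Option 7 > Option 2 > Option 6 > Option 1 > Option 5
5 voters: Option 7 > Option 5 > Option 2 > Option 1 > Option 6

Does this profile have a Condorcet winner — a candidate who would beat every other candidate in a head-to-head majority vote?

Head-to-head results (42 voters total):
Option 1 vs Option 5: Option 1 wins 37–5.
Option 1 vs Option 2: Option 2 wins 24–18.
Option 1 vs Option 6: Option 6 wins 22–20.
Option 1 vs Option 7: Option 1 wins 28–14.
Option 5 vs Option 2: Option 2 wins 29–13.
Option 5 vs Option 6: Option 6 wins 29–13.
Option 5 vs Option 7: Option 5 wins 28–14.
Option 2 vs Option 6: Option 2 wins 32–10.
Option 2 vs Option 7: Option 7 wins 22–20.
Option 6 vs Option 7: Option 6 wins 23–19.
No candidate beats all others: Option 1 beats Option 7 beats Option 2 beats Option 1, a majority cycle.

No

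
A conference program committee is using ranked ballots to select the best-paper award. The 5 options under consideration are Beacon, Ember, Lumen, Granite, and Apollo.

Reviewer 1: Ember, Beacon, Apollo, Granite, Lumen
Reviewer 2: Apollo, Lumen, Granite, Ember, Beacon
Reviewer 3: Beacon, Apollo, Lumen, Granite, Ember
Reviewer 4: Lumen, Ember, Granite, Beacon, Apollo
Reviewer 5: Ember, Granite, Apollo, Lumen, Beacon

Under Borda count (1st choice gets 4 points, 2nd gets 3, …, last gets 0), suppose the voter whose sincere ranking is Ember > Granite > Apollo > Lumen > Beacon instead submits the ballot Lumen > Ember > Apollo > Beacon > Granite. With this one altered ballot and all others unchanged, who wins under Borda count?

Lumen

Borda totals with the altered ballot: Beacon 9, Ember 11, Lumen 13, Granite 6, Apollo 11.
The switch changes the winner from Ember to Lumen.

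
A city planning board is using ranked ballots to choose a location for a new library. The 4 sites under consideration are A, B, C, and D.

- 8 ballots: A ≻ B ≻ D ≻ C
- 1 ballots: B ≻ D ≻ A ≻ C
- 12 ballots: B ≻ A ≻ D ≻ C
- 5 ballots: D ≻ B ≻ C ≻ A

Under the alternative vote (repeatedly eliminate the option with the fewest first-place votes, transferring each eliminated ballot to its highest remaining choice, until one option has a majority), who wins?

B

Round 1: B 13, A 8, D 5, C 0. C has the fewest and is eliminated.
Round 2: B 13, A 8, D 5. D has the fewest and is eliminated.
Round 3: B 18, A 8. B has a majority.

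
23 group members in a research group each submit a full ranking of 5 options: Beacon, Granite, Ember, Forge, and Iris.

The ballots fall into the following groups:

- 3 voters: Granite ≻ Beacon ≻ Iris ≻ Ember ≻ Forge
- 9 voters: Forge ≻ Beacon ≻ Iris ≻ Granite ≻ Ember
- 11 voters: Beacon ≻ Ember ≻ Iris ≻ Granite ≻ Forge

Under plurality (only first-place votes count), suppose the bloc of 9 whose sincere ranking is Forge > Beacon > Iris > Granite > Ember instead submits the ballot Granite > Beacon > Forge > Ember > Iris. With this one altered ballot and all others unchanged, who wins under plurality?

Granite

First-place totals with the altered ballot: Beacon 11, Granite 12, Ember 0, Forge 0, Iris 0.
The switch changes the winner from Beacon to Granite.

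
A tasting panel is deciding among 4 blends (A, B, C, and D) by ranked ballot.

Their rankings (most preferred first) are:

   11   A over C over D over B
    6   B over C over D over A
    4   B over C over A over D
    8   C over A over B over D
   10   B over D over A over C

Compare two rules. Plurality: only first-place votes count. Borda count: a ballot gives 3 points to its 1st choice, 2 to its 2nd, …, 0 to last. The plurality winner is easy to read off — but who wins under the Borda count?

Plurality first-place counts: A 11, B 20, C 8, D 0 → B.
Borda totals: A 63, B 68, C 66, D 37 → B.

B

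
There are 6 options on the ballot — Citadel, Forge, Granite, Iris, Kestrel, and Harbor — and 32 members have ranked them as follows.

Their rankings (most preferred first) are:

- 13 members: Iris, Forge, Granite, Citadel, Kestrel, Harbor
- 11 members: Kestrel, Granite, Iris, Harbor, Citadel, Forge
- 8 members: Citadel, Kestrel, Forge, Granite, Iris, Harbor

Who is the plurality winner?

Iris

First-place vote totals:
  Citadel: 8
  Forge: 0
  Granite: 0
  Iris: 13
  Kestrel: 11
  Harbor: 0
Iris has the most first-place votes.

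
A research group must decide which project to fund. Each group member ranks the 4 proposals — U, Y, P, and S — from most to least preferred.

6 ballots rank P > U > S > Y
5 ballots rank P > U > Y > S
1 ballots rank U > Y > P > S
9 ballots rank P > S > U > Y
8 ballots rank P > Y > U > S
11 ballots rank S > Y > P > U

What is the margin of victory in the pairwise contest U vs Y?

2

Ballots ranking U above Y: 6+5+1+9 = 21.
Ballots ranking Y above U: 8+11 = 19.
U wins 21–19, a margin of 2.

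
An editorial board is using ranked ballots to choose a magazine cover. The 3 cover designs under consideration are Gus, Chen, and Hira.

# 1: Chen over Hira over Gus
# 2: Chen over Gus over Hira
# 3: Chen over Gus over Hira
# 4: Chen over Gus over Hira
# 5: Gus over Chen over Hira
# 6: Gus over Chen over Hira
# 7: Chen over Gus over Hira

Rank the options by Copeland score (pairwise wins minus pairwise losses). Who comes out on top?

Chen

Pairwise results:
  Gus vs Chen: Chen wins 5–2.
  Gus vs Hira: Gus wins 6–1.
  Chen vs Hira: Chen wins 7–0.
Copeland scores (wins − losses):
  Gus: 1 − 1 = 0
  Chen: 2 − 0 = 2
  Hira: 0 − 2 = -2
Chen has the best Copeland score.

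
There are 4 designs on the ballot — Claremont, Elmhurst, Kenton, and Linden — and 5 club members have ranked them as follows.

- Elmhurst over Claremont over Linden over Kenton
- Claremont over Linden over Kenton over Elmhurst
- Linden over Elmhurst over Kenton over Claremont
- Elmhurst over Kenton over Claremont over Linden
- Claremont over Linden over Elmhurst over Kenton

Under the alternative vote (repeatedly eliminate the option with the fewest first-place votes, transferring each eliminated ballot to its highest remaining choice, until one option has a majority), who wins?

Elmhurst

Round 1: Claremont 2, Elmhurst 2, Linden 1, Kenton 0. Kenton has the fewest and is eliminated.
Round 2: Claremont 2, Elmhurst 2, Linden 1. Linden has the fewest and is eliminated.
Round 3: Elmhurst 3, Claremont 2. Elmhurst has a majority.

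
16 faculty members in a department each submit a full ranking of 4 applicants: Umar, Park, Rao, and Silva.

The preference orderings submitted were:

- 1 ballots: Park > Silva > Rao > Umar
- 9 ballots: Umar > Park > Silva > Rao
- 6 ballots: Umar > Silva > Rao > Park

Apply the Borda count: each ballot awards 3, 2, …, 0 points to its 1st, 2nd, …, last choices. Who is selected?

Umar

Borda scores:
  Umar: 0 + 9·3 + 6·3 = 45
  Park: 3 + 9·2 + 6·0 = 21
  Rao: 1 + 9·0 + 6·1 = 7
  Silva: 2 + 9·1 + 6·2 = 23
Umar has the highest total.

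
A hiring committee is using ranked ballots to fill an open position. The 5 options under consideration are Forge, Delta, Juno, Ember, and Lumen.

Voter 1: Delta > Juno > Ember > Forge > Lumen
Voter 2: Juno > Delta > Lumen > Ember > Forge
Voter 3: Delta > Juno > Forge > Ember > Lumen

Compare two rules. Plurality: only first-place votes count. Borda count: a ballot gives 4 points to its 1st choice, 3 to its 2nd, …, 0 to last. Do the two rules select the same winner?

Plurality first-place counts: Forge 0, Delta 2, Juno 1, Ember 0, Lumen 0 → Delta.
Borda totals: Forge 3, Delta 11, Juno 10, Ember 4, Lumen 2 → Delta.
The two rules agree on Delta.

Yes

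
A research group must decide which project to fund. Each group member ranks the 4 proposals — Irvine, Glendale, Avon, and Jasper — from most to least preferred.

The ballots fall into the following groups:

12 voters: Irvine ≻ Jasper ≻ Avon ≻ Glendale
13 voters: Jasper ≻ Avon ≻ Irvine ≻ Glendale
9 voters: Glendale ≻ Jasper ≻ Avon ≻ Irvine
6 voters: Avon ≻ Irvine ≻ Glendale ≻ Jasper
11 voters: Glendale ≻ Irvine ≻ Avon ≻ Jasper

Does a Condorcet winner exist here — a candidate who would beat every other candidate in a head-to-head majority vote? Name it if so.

Head-to-head results (51 voters total):
Irvine vs Glendale: Irvine wins 31–20.
Irvine vs Avon: Avon wins 28–23.
Irvine vs Jasper: Irvine wins 29–22.
Glendale vs Avon: Avon wins 31–20.
Glendale vs Jasper: Glendale wins 26–25.
Avon vs Jasper: Jasper wins 34–17.
No candidate beats all others: Irvine beats Jasper beats Avon beats Irvine, a majority cycle.

There is no Condorcet winner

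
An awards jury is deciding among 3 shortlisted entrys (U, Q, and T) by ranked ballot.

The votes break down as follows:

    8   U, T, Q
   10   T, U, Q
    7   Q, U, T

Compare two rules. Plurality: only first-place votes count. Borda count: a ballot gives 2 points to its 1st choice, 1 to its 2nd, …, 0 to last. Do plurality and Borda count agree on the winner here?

No

Plurality first-place counts: U 8, Q 7, T 10 → T.
Borda totals: U 33, Q 14, T 28 → U.
The two rules disagree: plurality picks T, Borda picks U.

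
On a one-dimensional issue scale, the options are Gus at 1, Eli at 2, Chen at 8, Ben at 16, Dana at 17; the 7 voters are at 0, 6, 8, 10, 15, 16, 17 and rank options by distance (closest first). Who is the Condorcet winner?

Chen

With single-peaked preferences on a line, the Condorcet winner is the candidate closest to the median voter.
The median voter (position 10) is closest to Chen at 8.
Check: Chen vs Dana — voters closer to Chen: 4 of 7.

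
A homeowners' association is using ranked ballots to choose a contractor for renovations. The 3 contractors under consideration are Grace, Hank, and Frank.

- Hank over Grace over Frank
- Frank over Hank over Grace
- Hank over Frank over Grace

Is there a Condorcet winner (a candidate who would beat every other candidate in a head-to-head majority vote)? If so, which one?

Head-to-head results (3 voters total):
Grace vs Hank: Hank wins 3–0.
Grace vs Frank: Frank wins 2–1.
Hank vs Frank: Hank wins 2–1.
Hank beats each rival — Grace (3–0), Frank (2–1) — so Hank is the Condorcet winner.

Hank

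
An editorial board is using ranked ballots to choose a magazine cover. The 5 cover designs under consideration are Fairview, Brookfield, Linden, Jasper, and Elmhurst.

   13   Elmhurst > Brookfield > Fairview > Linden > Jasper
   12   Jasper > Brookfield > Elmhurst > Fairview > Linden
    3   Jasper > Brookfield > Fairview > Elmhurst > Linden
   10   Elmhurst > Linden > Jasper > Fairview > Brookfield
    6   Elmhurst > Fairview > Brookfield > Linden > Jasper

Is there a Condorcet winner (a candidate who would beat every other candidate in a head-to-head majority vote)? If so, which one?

Elmhurst

Head-to-head results (44 voters total):
Fairview vs Brookfield: Brookfield wins 28–16.
Fairview vs Linden: Fairview wins 34–10.
Fairview vs Jasper: Jasper wins 25–19.
Fairview vs Elmhurst: Elmhurst wins 41–3.
Brookfield vs Linden: Brookfield wins 34–10.
Brookfield vs Jasper: Jasper wins 25–19.
Brookfield vs Elmhurst: Elmhurst wins 29–15.
Linden vs Jasper: Linden wins 29–15.
Linden vs Elmhurst: Elmhurst wins 44–0.
Jasper vs Elmhurst: Elmhurst wins 29–15.
Elmhurst beats each rival — Fairview (41–3), Brookfield (29–15), Linden (44–0), Jasper (29–15) — so Elmhurst is the Condorcet winner.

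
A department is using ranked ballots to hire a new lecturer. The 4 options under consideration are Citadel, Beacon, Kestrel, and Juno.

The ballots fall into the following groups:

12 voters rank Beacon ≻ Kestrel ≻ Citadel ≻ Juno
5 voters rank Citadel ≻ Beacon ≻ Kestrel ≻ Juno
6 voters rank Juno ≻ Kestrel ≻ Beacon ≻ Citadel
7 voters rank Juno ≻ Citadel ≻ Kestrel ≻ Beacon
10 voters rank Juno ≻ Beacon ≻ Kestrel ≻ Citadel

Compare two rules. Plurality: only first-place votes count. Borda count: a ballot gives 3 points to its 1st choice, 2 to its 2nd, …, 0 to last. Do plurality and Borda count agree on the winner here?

No

Plurality first-place counts: Citadel 5, Beacon 12, Kestrel 0, Juno 23 → Juno.
Borda totals: Citadel 41, Beacon 72, Kestrel 58, Juno 69 → Beacon.
The two rules disagree: plurality picks Juno, Borda picks Beacon.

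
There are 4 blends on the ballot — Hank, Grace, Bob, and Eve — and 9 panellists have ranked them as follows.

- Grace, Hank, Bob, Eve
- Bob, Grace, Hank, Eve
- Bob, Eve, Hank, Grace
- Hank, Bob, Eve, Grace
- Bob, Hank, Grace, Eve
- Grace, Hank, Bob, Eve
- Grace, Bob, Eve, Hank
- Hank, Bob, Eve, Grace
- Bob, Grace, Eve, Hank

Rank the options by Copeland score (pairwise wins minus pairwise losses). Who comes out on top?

Bob

Pairwise results:
  Hank vs Grace: Grace wins 5–4.
  Hank vs Bob: Bob wins 5–4.
  Hank vs Eve: Hank wins 6–3.
  Grace vs Bob: Bob wins 6–3.
  Grace vs Eve: Grace wins 6–3.
  Bob vs Eve: Bob wins 9–0.
Copeland scores (wins − losses):
  Hank: 1 − 2 = -1
  Grace: 2 − 1 = 1
  Bob: 3 − 0 = 3
  Eve: 0 − 3 = -3
Bob has the best Copeland score.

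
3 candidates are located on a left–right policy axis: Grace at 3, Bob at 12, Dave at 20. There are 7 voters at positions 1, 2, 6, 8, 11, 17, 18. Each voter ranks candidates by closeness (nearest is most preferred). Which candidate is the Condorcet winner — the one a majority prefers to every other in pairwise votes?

With single-peaked preferences on a line, the Condorcet winner is the candidate closest to the median voter.
The median voter (position 8) is closest to Bob at 12.
Check: Bob vs Grace — voters closer to Bob: 4 of 7.

Bob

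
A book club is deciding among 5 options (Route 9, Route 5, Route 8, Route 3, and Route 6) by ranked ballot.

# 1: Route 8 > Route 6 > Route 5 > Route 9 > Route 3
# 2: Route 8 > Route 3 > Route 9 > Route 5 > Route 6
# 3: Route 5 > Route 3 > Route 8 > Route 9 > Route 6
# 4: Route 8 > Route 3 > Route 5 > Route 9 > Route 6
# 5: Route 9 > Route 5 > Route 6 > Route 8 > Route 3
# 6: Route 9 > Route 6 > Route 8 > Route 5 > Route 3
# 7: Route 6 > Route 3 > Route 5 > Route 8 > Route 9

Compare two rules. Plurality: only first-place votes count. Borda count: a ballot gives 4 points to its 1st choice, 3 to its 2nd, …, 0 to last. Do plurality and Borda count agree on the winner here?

Plurality first-place counts: Route 9 2, Route 5 1, Route 8 3, Route 3 0, Route 6 1 → Route 8.
Borda totals: Route 9 13, Route 5 15, Route 8 18, Route 3 12, Route 6 12 → Route 8.
The two rules agree on Route 8.

Yes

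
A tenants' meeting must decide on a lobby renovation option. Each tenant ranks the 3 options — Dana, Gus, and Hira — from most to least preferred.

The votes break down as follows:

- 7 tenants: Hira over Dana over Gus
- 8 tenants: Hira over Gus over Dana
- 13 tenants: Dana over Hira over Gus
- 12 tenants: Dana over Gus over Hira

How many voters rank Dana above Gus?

32

Ballots ranking Dana above Gus: 7+13+12 = 32.
Ballots ranking Gus above Dana: 8.
So 32 of 40 voters prefer Dana to Gus.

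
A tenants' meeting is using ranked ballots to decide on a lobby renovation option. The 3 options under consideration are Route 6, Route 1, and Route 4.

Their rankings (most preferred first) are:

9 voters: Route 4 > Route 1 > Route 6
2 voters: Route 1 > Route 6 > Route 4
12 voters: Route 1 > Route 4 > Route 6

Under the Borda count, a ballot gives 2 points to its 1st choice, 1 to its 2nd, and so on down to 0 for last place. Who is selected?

Route 1

Borda scores:
  Route 6: 9·0 + 2·1 + 12·0 = 2
  Route 1: 9·1 + 2·2 + 12·2 = 37
  Route 4: 9·2 + 2·0 + 12·1 = 30
Route 1 has the highest total.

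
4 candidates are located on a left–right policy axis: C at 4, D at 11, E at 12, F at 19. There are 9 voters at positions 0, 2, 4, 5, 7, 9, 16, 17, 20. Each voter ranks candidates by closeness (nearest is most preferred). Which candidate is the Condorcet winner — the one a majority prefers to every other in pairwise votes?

C

With single-peaked preferences on a line, the Condorcet winner is the candidate closest to the median voter.
The median voter (position 7) is closest to C at 4.
Check: C vs F — voters closer to C: 6 of 9.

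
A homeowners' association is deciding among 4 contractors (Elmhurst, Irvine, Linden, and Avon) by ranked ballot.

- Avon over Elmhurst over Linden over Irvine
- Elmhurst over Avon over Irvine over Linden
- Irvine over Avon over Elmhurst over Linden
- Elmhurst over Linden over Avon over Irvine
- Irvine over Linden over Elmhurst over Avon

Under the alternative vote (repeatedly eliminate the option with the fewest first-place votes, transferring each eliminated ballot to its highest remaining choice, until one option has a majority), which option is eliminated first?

Linden

Round 1: Elmhurst 2, Irvine 2, Avon 1, Linden 0. Linden has the fewest and is eliminated.
Round 2: Elmhurst 2, Irvine 2, Avon 1. Avon has the fewest and is eliminated.
Round 3: Elmhurst 3, Irvine 2. Elmhurst has a majority.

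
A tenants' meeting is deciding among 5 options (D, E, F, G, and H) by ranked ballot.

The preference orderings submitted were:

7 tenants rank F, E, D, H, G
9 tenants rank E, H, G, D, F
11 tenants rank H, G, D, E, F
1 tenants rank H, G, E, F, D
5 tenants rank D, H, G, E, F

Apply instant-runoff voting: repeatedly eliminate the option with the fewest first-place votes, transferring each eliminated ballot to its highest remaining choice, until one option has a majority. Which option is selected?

Round 1: H 12, E 9, F 7, D 5, G 0. G has the fewest and is eliminated.
Round 2: H 12, E 9, F 7, D 5. D has the fewest and is eliminated.
Round 3: H 17, E 9, F 7. H has a majority.

H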